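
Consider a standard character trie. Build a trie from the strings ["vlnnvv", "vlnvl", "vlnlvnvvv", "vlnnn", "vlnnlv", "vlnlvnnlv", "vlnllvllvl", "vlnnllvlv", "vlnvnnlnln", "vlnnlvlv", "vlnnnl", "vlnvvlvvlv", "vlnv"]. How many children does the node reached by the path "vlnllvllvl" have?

The children of the "vlnllvllvl" node are the distinct next characters among strings starting with "vlnllvllvl".
No stored string extends past "vlnllvllvl".
That node has 0 child edges.

0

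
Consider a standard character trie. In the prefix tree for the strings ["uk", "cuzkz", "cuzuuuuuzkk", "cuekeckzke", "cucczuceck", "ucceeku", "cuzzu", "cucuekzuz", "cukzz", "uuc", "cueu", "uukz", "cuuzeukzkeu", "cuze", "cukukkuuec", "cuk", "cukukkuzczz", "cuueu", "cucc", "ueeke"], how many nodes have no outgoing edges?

Leaves are exactly the stored words that no other stored word extends.
Those words: "cucczuceck", "cucuekzuz", "cuekeckzke", "cueu", "cukukkuuec", "cukukkuzczz", "cukzz", "cuueu", "cuuzeukzkeu", "cuze", "cuzkz", "cuzuuuuuzkk", "cuzzu", "ucceeku", "ueeke", "uk", "uuc", "uukz"
Leaf count: 18

18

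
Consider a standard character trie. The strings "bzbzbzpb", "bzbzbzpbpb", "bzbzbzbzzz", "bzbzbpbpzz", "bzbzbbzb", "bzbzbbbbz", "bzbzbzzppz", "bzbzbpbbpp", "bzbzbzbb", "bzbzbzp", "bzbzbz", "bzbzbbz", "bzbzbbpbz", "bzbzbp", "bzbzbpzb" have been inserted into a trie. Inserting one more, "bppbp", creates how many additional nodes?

Walking "bppbp" from the root, the first 1 characters ("b") follow existing edges; "p" is the first miss.
New nodes needed: |"bppbp"| − 1 = 5 − 1 = 4.

4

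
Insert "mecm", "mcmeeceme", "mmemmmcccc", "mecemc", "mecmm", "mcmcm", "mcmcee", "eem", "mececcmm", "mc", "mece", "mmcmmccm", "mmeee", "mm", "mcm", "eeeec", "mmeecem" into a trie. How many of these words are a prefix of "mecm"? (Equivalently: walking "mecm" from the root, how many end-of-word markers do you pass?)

Walk "mecm" from the root; an end-of-word marker is hit whenever a stored word is a prefix of "mecm".
Prefixes of the query that are stored words: "mecm"
Count: 1

1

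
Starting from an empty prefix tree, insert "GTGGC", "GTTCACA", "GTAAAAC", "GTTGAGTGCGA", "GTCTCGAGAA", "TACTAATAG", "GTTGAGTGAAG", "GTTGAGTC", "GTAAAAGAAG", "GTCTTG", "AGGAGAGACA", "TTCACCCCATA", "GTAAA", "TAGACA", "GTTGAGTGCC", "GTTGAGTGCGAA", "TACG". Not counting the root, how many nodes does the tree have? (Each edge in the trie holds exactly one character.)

77

For each word, the new-node count is its length minus the longest prefix already in the trie:
  "GTGGC" → 5 new (G, T, G, G, C)
  "GTTCACA" → prefix "GT" already present; 5 new (T, C, A, C, A)
  "GTAAAAC" → prefix "GT" already present; 5 new (A, A, A, A, C)
  "GTTGAGTGCGA" → prefix "GTT" already present; 8 new (G, A, G, T, G, C, G, A)
  "GTCTCGAGAA" → prefix "GT" already present; 8 new (C, T, C, G, A, G, A, A)
  "TACTAATAG" → 9 new (T, A, C, T, A, A, T, A, G)
  "GTTGAGTGAAG" → prefix "GTTGAGTG" already present; 3 new (A, A, G)
  "GTTGAGTC" → prefix "GTTGAGT" already present; 1 new (C)
  "GTAAAAGAAG" → prefix "GTAAAA" already present; 4 new (G, A, A, G)
  "GTCTTG" → prefix "GTCT" already present; 2 new (T, G)
  "AGGAGAGACA" → 10 new (A, G, G, A, G, A, G, A, C, A)
  "TTCACCCCATA" → prefix "T" already present; 10 new (T, C, A, C, C, C, C, A, T, A)
  "GTAAA" → prefix "GTAAA" already present; 0 new (none)
  "TAGACA" → prefix "TA" already present; 4 new (G, A, C, A)
  "GTTGAGTGCC" → prefix "GTTGAGTGC" already present; 1 new (C)
  "GTTGAGTGCGAA" → prefix "GTTGAGTGCGA" already present; 1 new (A)
  "TACG" → prefix "TAC" already present; 1 new (G)
Total nodes = 5 + 5 + 5 + 8 + 8 + 9 + 3 + 1 + 4 + 2 + 10 + 10 + 0 + 4 + 1 + 1 + 1 = 77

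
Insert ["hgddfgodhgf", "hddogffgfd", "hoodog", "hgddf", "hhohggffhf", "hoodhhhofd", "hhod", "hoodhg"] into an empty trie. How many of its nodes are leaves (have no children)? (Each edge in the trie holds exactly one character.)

Leaves are exactly the stored words that no other stored word extends.
Those words: "hddogffgfd", "hgddfgodhgf", "hhod", "hhohggffhf", "hoodhg", "hoodhhhofd", "hoodog"
Leaf count: 7

7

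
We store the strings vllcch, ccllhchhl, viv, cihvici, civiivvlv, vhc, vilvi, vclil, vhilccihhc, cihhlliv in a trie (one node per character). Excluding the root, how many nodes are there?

52

Insert word by word; a character creates a node only if that edge doesn't already exist:
  "vllcch" → 6 new (v, l, l, c, c, h)
  "ccllhchhl" → 9 new (c, c, l, l, h, c, h, h, l)
  "viv" → prefix "v" already present; 2 new (i, v)
  "cihvici" → prefix "c" already present; 6 new (i, h, v, i, c, i)
  "civiivvlv" → prefix "ci" already present; 7 new (v, i, i, v, v, l, v)
  "vhc" → prefix "v" already present; 2 new (h, c)
  "vilvi" → prefix "vi" already present; 3 new (l, v, i)
  "vclil" → prefix "v" already present; 4 new (c, l, i, l)
  "vhilccihhc" → prefix "vh" already present; 8 new (i, l, c, c, i, h, h, c)
  "cihhlliv" → prefix "cih" already present; 5 new (h, l, l, i, v)
Total nodes = 6 + 9 + 2 + 6 + 7 + 2 + 3 + 4 + 8 + 5 = 52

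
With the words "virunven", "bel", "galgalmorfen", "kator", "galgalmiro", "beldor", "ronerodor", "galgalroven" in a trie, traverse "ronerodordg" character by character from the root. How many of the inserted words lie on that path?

1

Walk "ronerodordg" from the root; an end-of-word marker is hit whenever a stored word is a prefix of "ronerodordg".
Prefixes of the query that are stored words: "ronerodor"
Count: 1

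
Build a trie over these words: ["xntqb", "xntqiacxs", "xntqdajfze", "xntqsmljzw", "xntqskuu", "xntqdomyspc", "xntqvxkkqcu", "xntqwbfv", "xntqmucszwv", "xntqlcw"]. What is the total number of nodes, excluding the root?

Insert word by word; a character creates a node only if that edge doesn't already exist:
  "xntqb" → 5 new (x, n, t, q, b)
  "xntqiacxs" → prefix "xntq" already present; 5 new (i, a, c, x, s)
  "xntqdajfze" → prefix "xntq" already present; 6 new (d, a, j, f, z, e)
  "xntqsmljzw" → prefix "xntq" already present; 6 new (s, m, l, j, z, w)
  "xntqskuu" → prefix "xntqs" already present; 3 new (k, u, u)
  "xntqdomyspc" → prefix "xntqd" already present; 6 new (o, m, y, s, p, c)
  "xntqvxkkqcu" → prefix "xntq" already present; 7 new (v, x, k, k, q, c, u)
  "xntqwbfv" → prefix "xntq" already present; 4 new (w, b, f, v)
  "xntqmucszwv" → prefix "xntq" already present; 7 new (m, u, c, s, z, w, v)
  "xntqlcw" → prefix "xntq" already present; 3 new (l, c, w)
Total nodes = 5 + 5 + 6 + 6 + 3 + 6 + 7 + 4 + 7 + 3 = 52

52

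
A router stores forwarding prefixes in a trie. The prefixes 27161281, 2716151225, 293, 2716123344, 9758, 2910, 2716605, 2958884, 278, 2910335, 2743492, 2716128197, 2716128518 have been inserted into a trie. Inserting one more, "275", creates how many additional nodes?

1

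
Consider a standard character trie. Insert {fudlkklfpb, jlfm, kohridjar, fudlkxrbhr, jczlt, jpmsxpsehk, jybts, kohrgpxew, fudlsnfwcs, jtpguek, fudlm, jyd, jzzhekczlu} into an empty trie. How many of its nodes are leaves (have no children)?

A leaf is a node with no children — equivalently, the end of a word that is not a proper prefix of any other stored word.
Those words: "fudlkklfpb", "fudlkxrbhr", "fudlm", "fudlsnfwcs", "jczlt", "jlfm", "jpmsxpsehk", "jtpguek", "jybts", "jyd", "jzzhekczlu", "kohrgpxew", "kohridjar"
Leaf count: 13

13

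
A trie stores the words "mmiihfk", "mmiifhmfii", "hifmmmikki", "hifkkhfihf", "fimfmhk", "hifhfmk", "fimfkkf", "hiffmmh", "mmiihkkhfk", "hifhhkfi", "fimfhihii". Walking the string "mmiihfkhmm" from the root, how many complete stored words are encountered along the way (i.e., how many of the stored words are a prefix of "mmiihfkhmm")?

1

Traverse "mmiihfkhmm" character by character; count nodes along the way that are marked as word ends.
Prefixes of the query that are stored words: "mmiihfk"
Count: 1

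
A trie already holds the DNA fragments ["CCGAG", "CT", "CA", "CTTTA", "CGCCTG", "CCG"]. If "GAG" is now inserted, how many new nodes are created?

No existing word starts with "G", so every character of "GAG" needs a new node.
3 − 0 = 3 new nodes.

3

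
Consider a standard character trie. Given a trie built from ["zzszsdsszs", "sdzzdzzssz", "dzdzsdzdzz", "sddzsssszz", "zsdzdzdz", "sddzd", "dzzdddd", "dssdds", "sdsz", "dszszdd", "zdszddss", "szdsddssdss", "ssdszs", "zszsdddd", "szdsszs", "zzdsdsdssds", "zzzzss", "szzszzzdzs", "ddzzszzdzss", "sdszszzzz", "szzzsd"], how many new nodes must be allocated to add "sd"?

"sd" is already a full path in the trie; only an end-marker is added.
No new nodes are needed: 0.

0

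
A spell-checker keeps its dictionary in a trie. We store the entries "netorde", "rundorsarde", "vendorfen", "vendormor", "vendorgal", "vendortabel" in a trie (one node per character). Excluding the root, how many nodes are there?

Insert word by word; a character creates a node only if that edge doesn't already exist:
  "netorde" → 7 new (n, e, t, o, r, d, e)
  "rundorsarde" → 11 new (r, u, n, d, o, r, s, a, r, d, e)
  "vendorfen" → 9 new (v, e, n, d, o, r, f, e, n)
  "vendormor" → prefix "vendor" already present; 3 new (m, o, r)
  "vendorgal" → prefix "vendor" already present; 3 new (g, a, l)
  "vendortabel" → prefix "vendor" already present; 5 new (t, a, b, e, l)
Total nodes = 7 + 11 + 9 + 3 + 3 + 5 = 38

38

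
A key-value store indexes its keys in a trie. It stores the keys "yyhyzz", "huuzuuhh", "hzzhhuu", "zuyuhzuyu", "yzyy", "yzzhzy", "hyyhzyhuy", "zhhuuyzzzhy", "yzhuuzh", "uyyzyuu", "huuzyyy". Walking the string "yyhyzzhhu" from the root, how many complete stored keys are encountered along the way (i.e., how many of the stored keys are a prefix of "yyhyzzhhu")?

Walk "yyhyzzhhu" from the root; an end-of-word marker is hit whenever a stored word is a prefix of "yyhyzzhhu".
Prefixes of the query that are stored words: "yyhyzz"
Count: 1

1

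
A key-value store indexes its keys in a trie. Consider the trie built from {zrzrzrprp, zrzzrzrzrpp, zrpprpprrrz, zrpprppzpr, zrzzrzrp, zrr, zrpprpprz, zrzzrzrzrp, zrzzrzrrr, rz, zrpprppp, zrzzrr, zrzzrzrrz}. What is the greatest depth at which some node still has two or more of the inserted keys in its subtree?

Equivalently: take the maximum, over all pairs, of their longest common prefix length.
"zrzzrzrzrp" and "zrzzrzrzrpp" agree on "zrzzrzrzrp" (10 characters) before diverging; nothing deeper is shared.
Longest shared-prefix length: 10

10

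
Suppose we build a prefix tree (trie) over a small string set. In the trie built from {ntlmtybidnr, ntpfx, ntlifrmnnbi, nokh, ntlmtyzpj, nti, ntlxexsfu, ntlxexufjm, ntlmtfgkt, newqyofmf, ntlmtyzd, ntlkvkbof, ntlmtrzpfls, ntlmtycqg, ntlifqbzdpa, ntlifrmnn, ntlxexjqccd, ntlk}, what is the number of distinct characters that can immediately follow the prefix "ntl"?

Walk "ntl" from the root, arriving at one node.
Distinct next characters after "ntl": i, k, m, x.
That node has 4 child edges.

4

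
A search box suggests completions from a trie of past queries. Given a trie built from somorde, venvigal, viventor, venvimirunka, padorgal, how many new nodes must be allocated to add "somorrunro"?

"somor" is already a path in the trie; the remaining "runro" must be added.
So 10 − 5 = 5 new nodes.

5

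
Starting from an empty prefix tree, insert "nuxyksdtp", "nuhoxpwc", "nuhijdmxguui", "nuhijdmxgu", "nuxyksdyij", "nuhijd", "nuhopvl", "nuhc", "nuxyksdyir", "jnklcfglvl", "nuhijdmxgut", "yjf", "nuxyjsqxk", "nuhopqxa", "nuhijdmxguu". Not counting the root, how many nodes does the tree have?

54

Insert word by word; a character creates a node only if that edge doesn't already exist:
  "nuxyksdtp" → 9 new (n, u, x, y, k, s, d, t, p)
  "nuhoxpwc" → prefix "nu" already present; 6 new (h, o, x, p, w, c)
  "nuhijdmxguui" → prefix "nuh" already present; 9 new (i, j, d, m, x, g, u, u, i)
  "nuhijdmxgu" → prefix "nuhijdmxgu" already present; 0 new (none)
  "nuxyksdyij" → prefix "nuxyksd" already present; 3 new (y, i, j)
  "nuhijd" → prefix "nuhijd" already present; 0 new (none)
  "nuhopvl" → prefix "nuho" already present; 3 new (p, v, l)
  "nuhc" → prefix "nuh" already present; 1 new (c)
  "nuxyksdyir" → prefix "nuxyksdyi" already present; 1 new (r)
  "jnklcfglvl" → 10 new (j, n, k, l, c, f, g, l, v, l)
  "nuhijdmxgut" → prefix "nuhijdmxgu" already present; 1 new (t)
  "yjf" → 3 new (y, j, f)
  "nuxyjsqxk" → prefix "nuxy" already present; 5 new (j, s, q, x, k)
  "nuhopqxa" → prefix "nuhop" already present; 3 new (q, x, a)
  "nuhijdmxguu" → prefix "nuhijdmxguu" already present; 0 new (none)
Total nodes = 9 + 6 + 9 + 0 + 3 + 0 + 3 + 1 + 1 + 10 + 1 + 3 + 5 + 3 + 0 = 54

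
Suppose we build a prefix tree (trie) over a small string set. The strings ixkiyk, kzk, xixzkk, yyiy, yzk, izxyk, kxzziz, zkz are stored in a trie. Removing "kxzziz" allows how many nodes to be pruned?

5

Walk "kxzziz" from the leaf back toward the root, removing each node that no remaining word uses.
The suffix "xzziz" (5 nodes) is used only by "kxzziz"; the node for "k" still has the child "z", so pruning stops there.
Nodes removed: 5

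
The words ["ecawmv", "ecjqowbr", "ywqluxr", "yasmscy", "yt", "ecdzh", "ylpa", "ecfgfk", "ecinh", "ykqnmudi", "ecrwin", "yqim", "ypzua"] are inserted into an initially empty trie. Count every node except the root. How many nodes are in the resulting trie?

57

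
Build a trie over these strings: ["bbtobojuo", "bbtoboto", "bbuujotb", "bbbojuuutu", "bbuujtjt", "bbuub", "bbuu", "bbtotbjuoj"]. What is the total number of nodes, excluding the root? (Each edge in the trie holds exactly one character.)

35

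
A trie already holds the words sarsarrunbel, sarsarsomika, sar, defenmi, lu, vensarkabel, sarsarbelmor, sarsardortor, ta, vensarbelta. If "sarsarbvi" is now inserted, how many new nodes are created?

Walking "sarsarbvi" from the root, the first 7 characters ("sarsarb") follow existing edges; "v" is the first miss.
So 9 − 7 = 2 new nodes.

2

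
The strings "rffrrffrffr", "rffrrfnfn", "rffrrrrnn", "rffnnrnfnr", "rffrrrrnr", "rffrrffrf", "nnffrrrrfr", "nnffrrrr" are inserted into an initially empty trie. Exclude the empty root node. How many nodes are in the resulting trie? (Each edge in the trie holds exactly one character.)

36

For each word, the new-node count is its length minus the longest prefix already in the trie:
  "rffrrffrffr" → 11 new (r, f, f, r, r, f, f, r, f, f, r)
  "rffrrfnfn" → prefix "rffrrf" already present; 3 new (n, f, n)
  "rffrrrrnn" → prefix "rffrr" already present; 4 new (r, r, n, n)
  "rffnnrnfnr" → prefix "rff" already present; 7 new (n, n, r, n, f, n, r)
  "rffrrrrnr" → prefix "rffrrrrn" already present; 1 new (r)
  "rffrrffrf" → prefix "rffrrffrf" already present; 0 new (none)
  "nnffrrrrfr" → 10 new (n, n, f, f, r, r, r, r, f, r)
  "nnffrrrr" → prefix "nnffrrrr" already present; 0 new (none)
Total nodes = 11 + 3 + 4 + 7 + 1 + 0 + 10 + 0 = 36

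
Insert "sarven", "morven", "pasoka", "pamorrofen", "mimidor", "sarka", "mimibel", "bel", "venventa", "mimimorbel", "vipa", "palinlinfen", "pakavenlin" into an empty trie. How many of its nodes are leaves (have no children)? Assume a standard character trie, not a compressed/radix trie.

13

Leaves are exactly the stored words that no other stored word extends.
Those words: "bel", "mimibel", "mimidor", "mimimorbel", "morven", "pakavenlin", "palinlinfen", "pamorrofen", "pasoka", "sarka", "sarven", "venventa", "vipa"
Leaf count: 13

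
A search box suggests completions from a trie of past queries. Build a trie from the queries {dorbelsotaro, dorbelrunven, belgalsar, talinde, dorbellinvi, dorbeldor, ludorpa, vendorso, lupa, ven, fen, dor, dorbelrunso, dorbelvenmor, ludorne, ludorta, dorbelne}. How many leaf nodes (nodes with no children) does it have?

15

A leaf is a node with no children — equivalently, the end of a word that is not a proper prefix of any other stored word.
Those words: "belgalsar", "dorbeldor", "dorbellinvi", "dorbelne", "dorbelrunso", "dorbelrunven", "dorbelsotaro", "dorbelvenmor", "fen", "ludorne", "ludorpa", "ludorta", "lupa", "talinde", "vendorso"
Leaf count: 15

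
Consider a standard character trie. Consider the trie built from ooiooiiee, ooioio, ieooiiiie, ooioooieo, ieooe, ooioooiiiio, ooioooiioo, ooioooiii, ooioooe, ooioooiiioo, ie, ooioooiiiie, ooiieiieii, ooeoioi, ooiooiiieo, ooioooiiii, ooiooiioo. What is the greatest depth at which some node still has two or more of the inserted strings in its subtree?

Equivalently: take the maximum, over all pairs, of their longest common prefix length.
"ooioooiiii" and "ooioooiiiie" agree on "ooioooiiii" (10 characters) before diverging; nothing deeper is shared.
Longest shared-prefix length: 10

10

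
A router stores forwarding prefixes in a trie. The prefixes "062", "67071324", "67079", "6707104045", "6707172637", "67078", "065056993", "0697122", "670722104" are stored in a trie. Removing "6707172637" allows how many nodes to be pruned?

5

A node on "6707172637"'s path can go only if nothing else ends at it or branches off below it.
The suffix "72637" (5 nodes) is used only by "6707172637"; the node for "67071" still has the child "3", so pruning stops there.
Nodes removed: 5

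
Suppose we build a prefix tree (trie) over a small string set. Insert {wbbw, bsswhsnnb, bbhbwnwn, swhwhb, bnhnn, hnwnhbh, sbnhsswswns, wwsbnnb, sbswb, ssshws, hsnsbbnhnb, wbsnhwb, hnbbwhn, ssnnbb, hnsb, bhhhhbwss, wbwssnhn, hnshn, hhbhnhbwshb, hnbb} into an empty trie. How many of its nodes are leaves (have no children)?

19

A leaf is a node with no children — equivalently, the end of a word that is not a proper prefix of any other stored word.
Those words: "bbhbwnwn", "bhhhhbwss", "bnhnn", "bsswhsnnb", "hhbhnhbwshb", "hnbbwhn", "hnsb", "hnshn", "hnwnhbh", "hsnsbbnhnb", "sbnhsswswns", "sbswb", "ssnnbb", "ssshws", "swhwhb", "wbbw", "wbsnhwb", "wbwssnhn", "wwsbnnb"
Leaf count: 19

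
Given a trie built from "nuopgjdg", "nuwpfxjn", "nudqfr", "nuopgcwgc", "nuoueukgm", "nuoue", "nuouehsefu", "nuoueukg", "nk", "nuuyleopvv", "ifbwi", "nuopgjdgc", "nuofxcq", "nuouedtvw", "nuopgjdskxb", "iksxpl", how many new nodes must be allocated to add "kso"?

Nothing in the trie begins with "k"; the whole of "kso" is new.
3 − 0 = 3 new nodes.

3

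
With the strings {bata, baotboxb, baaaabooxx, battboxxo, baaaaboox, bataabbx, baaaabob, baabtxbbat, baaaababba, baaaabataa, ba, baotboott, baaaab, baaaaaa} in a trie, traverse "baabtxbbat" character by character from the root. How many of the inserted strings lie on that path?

Walk "baabtxbbat" from the root; an end-of-word marker is hit whenever a stored word is a prefix of "baabtxbbat".
Prefixes of the query that are stored words: "ba", "baabtxbbat"
Count: 2

2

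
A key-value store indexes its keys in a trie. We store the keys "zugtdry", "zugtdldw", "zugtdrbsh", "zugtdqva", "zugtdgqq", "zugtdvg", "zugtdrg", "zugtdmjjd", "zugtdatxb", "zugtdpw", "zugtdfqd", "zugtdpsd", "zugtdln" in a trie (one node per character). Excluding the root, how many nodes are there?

38

Trie structure (* marks end of a word):
(root)
└─ z
   └─ u
      └─ g
         └─ t
            └─ d
               ├─ a
               │  └─ t
               │     └─ x
               │        └─ b *
               ├─ f
               │  └─ q
               │     └─ d *
               ├─ g
               │  └─ q
               │     └─ q *
               ├─ l
               │  ├─ d
               │  │  └─ w *
               │  └─ n *
               ├─ m
               │  └─ j
               │     └─ j
               │        └─ d *
               ├─ p
               │  ├─ s
               │  │  └─ d *
               │  └─ w *
               ├─ q
               │  └─ v
               │     └─ a *
               ├─ r
               │  ├─ b
               │  │  └─ s
               │  │     └─ h *
               │  ├─ g *
               │  └─ y *
               └─ v
                  └─ g *
Counting every labelled node above: 38.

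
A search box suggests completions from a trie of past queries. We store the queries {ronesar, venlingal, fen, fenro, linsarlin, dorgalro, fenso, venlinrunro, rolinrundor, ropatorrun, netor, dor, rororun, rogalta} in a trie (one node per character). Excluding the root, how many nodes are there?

77

Count nodes per top-level branch (shared prefixes stored once):
  'd'-branch (dor, dorgalro): 8 nodes
  'f'-branch (fen, fenro, fenso): 7 nodes
  'l'-branch (linsarlin): 9 nodes
  'n'-branch (netor): 5 nodes
  'r'-branch (rogalta, rolinrundor, ronesar, ropatorrun, rororun): 34 nodes
  'v'-branch (venlingal, venlinrunro): 14 nodes
Sum: 77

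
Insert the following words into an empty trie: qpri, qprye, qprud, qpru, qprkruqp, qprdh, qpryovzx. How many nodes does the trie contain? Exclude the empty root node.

Count nodes per top-level branch (shared prefixes stored once):
  'q'-branch (qprdh, qpri, qprkruqp, qpru, qprud, qprye, qpryovzx): 19 nodes
Sum: 19

19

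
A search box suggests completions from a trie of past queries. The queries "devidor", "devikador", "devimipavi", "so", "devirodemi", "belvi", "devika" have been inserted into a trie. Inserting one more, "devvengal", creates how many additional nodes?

Walking "devvengal" from the root, the first 3 characters ("dev") follow existing edges; "v" is the first miss.
Each of the 6 remaining characters creates one node.

6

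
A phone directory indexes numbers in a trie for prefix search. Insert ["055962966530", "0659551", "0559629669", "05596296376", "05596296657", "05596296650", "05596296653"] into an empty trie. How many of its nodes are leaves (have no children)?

6

Leaves are exactly the stored words that no other stored word extends.
Those words: "05596296376", "05596296650", "055962966530", "05596296657", "0559629669", "0659551"
Leaf count: 6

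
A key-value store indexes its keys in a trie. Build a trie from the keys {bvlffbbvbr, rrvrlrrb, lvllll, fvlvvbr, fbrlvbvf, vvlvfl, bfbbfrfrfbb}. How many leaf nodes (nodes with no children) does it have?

Leaves are exactly the stored words that no other stored word extends.
Those words: "bfbbfrfrfbb", "bvlffbbvbr", "fbrlvbvf", "fvlvvbr", "lvllll", "rrvrlrrb", "vvlvfl"
Leaf count: 7

7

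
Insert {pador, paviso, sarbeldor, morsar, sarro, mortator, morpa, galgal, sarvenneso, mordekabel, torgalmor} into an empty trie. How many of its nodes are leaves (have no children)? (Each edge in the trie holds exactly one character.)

Leaves are exactly the stored words that no other stored word extends.
Those words: "galgal", "mordekabel", "morpa", "morsar", "mortator", "pador", "paviso", "sarbeldor", "sarro", "sarvenneso", "torgalmor"
Leaf count: 11

11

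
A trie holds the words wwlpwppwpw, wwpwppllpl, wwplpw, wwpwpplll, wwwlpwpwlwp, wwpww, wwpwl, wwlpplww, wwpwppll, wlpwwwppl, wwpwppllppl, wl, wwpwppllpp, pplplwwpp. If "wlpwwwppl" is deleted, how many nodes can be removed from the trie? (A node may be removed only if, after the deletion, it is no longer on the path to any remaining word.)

7

Walk "wlpwwwppl" from the leaf back toward the root, removing each node that no remaining word uses.
The suffix "pwwwppl" (7 nodes) is used only by "wlpwwwppl"; "wl" is itself a stored word, so pruning stops there.
Nodes removed: 7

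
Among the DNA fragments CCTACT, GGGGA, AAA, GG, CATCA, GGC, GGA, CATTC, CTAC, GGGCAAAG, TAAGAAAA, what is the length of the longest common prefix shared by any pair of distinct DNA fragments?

3

The deepest shared node is where two words last agree before diverging.
e.g. "CATCA" and "CATTC" share the prefix "CAT" of length 3; no pair shares a longer one.
Longest shared-prefix length: 3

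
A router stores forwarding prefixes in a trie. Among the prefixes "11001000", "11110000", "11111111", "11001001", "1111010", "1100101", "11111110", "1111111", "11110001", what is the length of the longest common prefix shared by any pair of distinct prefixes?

The deepest shared node is where two words last agree before diverging.
"11001000" and "11001001" agree on "1100100" (7 characters) before diverging; nothing deeper is shared.
Longest shared-prefix length: 7

7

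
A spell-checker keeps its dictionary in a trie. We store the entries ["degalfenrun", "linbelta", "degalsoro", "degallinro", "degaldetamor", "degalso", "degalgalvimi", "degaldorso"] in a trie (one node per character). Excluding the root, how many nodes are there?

46

Trace insertions, counting only characters that open a new branch:
  "degalfenrun" → 11 new (d, e, g, a, l, f, e, n, r, u, n)
  "linbelta" → 8 new (l, i, n, b, e, l, t, a)
  "degalsoro" → prefix "degal" already present; 4 new (s, o, r, o)
  "degallinro" → prefix "degal" already present; 5 new (l, i, n, r, o)
  "degaldetamor" → prefix "degal" already present; 7 new (d, e, t, a, m, o, r)
  "degalso" → prefix "degalso" already present; 0 new (none)
  "degalgalvimi" → prefix "degal" already present; 7 new (g, a, l, v, i, m, i)
  "degaldorso" → prefix "degald" already present; 4 new (o, r, s, o)
Total nodes = 11 + 8 + 4 + 5 + 7 + 0 + 7 + 4 = 46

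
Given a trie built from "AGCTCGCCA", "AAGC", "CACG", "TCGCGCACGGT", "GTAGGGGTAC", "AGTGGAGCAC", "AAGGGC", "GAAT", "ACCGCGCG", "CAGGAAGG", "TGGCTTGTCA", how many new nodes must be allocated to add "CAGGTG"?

Walking "CAGGTG" from the root, the first 4 characters ("CAGG") follow existing edges; "T" is the first miss.
Each of the 2 remaining characters creates one node.

2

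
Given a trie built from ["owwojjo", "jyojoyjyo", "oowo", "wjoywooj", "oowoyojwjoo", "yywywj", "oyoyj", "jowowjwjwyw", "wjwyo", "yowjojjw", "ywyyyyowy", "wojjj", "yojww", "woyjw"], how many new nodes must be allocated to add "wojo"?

Walking "wojo" from the root, the first 3 characters ("woj") follow existing edges; "o" is the first miss.
New nodes needed: |"wojo"| − 3 = 4 − 3 = 1.

1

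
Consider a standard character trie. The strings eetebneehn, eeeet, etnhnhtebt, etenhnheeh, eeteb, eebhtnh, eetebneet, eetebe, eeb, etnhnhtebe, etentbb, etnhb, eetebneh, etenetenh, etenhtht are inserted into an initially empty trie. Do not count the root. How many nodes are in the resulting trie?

For each word, the new-node count is its length minus the longest prefix already in the trie:
  "eetebneehn" → 10 new (e, e, t, e, b, n, e, e, h, n)
  "eeeet" → prefix "ee" already present; 3 new (e, e, t)
  "etnhnhtebt" → prefix "e" already present; 9 new (t, n, h, n, h, t, e, b, t)
  "etenhnheeh" → prefix "et" already present; 8 new (e, n, h, n, h, e, e, h)
  "eeteb" → prefix "eeteb" already present; 0 new (none)
  "eebhtnh" → prefix "ee" already present; 5 new (b, h, t, n, h)
  "eetebneet" → prefix "eetebnee" already present; 1 new (t)
  "eetebe" → prefix "eeteb" already present; 1 new (e)
  "eeb" → prefix "eeb" already present; 0 new (none)
  "etnhnhtebe" → prefix "etnhnhteb" already present; 1 new (e)
  "etentbb" → prefix "eten" already present; 3 new (t, b, b)
  "etnhb" → prefix "etnh" already present; 1 new (b)
  "eetebneh" → prefix "eetebne" already present; 1 new (h)
  "etenetenh" → prefix "eten" already present; 5 new (e, t, e, n, h)
  "etenhtht" → prefix "etenh" already present; 3 new (t, h, t)
Total nodes = 10 + 3 + 9 + 8 + 0 + 5 + 1 + 1 + 0 + 1 + 3 + 1 + 1 + 5 + 3 = 51

51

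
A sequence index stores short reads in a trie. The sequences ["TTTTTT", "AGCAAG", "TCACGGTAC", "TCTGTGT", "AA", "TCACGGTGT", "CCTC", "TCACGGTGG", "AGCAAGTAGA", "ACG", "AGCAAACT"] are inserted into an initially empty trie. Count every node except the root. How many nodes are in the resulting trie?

42

Count nodes per top-level branch (shared prefixes stored once):
  'A'-branch (AA, ACG, AGCAAACT, AGCAAG, AGCAAGTAGA): 16 nodes
  'C'-branch (CCTC): 4 nodes
  'T'-branch (TCACGGTAC, TCACGGTGG, TCACGGTGT, TCTGTGT, TTTTTT): 22 nodes
Sum: 42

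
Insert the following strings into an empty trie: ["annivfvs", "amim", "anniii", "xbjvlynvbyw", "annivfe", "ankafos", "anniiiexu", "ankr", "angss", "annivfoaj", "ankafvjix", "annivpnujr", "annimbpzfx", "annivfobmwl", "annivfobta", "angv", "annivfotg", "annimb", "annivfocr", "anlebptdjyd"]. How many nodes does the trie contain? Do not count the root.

75

Insert word by word; a character creates a node only if that edge doesn't already exist:
  "annivfvs" → 8 new (a, n, n, i, v, f, v, s)
  "amim" → prefix "a" already present; 3 new (m, i, m)
  "anniii" → prefix "anni" already present; 2 new (i, i)
  "xbjvlynvbyw" → 11 new (x, b, j, v, l, y, n, v, b, y, w)
  "annivfe" → prefix "annivf" already present; 1 new (e)
  "ankafos" → prefix "an" already present; 5 new (k, a, f, o, s)
  "anniiiexu" → prefix "anniii" already present; 3 new (e, x, u)
  "ankr" → prefix "ank" already present; 1 new (r)
  "angss" → prefix "an" already present; 3 new (g, s, s)
  "annivfoaj" → prefix "annivf" already present; 3 new (o, a, j)
  "ankafvjix" → prefix "ankaf" already present; 4 new (v, j, i, x)
  "annivpnujr" → prefix "anniv" already present; 5 new (p, n, u, j, r)
  "annimbpzfx" → prefix "anni" already present; 6 new (m, b, p, z, f, x)
  "annivfobmwl" → prefix "annivfo" already present; 4 new (b, m, w, l)
  "annivfobta" → prefix "annivfob" already present; 2 new (t, a)
  "angv" → prefix "ang" already present; 1 new (v)
  "annivfotg" → prefix "annivfo" already present; 2 new (t, g)
  "annimb" → prefix "annimb" already present; 0 new (none)
  "annivfocr" → prefix "annivfo" already present; 2 new (c, r)
  "anlebptdjyd" → prefix "an" already present; 9 new (l, e, b, p, t, d, j, y, d)
Total nodes = 8 + 3 + 2 + 11 + 1 + 5 + 3 + 1 + 3 + 3 + 4 + 5 + 6 + 4 + 2 + 1 + 2 + 0 + 2 + 9 = 75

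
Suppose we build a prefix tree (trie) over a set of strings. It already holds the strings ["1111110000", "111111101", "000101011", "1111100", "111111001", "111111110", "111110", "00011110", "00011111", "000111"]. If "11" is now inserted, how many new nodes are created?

0

Every character of "11" already lies on an existing path (it is a prefix of some stored word).
No new nodes are needed: 0.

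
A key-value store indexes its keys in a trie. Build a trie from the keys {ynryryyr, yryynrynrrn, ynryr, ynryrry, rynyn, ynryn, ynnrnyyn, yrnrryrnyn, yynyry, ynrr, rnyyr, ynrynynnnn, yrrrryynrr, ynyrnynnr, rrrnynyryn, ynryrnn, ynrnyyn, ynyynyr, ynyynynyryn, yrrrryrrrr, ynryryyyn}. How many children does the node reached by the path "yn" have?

Walk "yn" from the root, arriving at one node.
Distinct next characters after "yn": n, r, y.
That node has 3 child edges.

3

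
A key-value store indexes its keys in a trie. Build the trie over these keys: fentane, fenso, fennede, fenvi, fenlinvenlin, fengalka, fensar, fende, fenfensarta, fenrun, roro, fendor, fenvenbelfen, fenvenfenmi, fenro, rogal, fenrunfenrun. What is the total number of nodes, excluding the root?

For each word, the new-node count is its length minus the longest prefix already in the trie:
  "fentane" → 7 new (f, e, n, t, a, n, e)
  "fenso" → prefix "fen" already present; 2 new (s, o)
  "fennede" → prefix "fen" already present; 4 new (n, e, d, e)
  "fenvi" → prefix "fen" already present; 2 new (v, i)
  "fenlinvenlin" → prefix "fen" already present; 9 new (l, i, n, v, e, n, l, i, n)
  "fengalka" → prefix "fen" already present; 5 new (g, a, l, k, a)
  "fensar" → prefix "fens" already present; 2 new (a, r)
  "fende" → prefix "fen" already present; 2 new (d, e)
  "fenfensarta" → prefix "fen" already present; 8 new (f, e, n, s, a, r, t, a)
  "fenrun" → prefix "fen" already present; 3 new (r, u, n)
  "roro" → 4 new (r, o, r, o)
  "fendor" → prefix "fend" already present; 2 new (o, r)
  "fenvenbelfen" → prefix "fenv" already present; 8 new (e, n, b, e, l, f, e, n)
  "fenvenfenmi" → prefix "fenven" already present; 5 new (f, e, n, m, i)
  "fenro" → prefix "fenr" already present; 1 new (o)
  "rogal" → prefix "ro" already present; 3 new (g, a, l)
  "fenrunfenrun" → prefix "fenrun" already present; 6 new (f, e, n, r, u, n)
Total nodes = 7 + 2 + 4 + 2 + 9 + 5 + 2 + 2 + 8 + 3 + 4 + 2 + 8 + 5 + 1 + 3 + 6 = 73

73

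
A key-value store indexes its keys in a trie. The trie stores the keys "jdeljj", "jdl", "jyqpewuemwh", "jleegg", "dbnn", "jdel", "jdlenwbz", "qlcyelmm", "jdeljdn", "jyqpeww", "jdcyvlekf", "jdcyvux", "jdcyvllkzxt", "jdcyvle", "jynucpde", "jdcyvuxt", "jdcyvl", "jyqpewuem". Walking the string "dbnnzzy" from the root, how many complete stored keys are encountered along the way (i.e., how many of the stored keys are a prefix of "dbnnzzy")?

1

Walk "dbnnzzy" from the root; an end-of-word marker is hit whenever a stored word is a prefix of "dbnnzzy".
Prefixes of the query that are stored words: "dbnn"
Count: 1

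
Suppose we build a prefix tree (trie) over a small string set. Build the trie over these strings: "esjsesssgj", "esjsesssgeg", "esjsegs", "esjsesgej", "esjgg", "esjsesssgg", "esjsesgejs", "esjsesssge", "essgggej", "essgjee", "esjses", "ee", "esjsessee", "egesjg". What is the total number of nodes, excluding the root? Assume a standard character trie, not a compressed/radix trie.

Insert word by word; a character creates a node only if that edge doesn't already exist:
  "esjsesssgj" → 10 new (e, s, j, s, e, s, s, s, g, j)
  "esjsesssgeg" → prefix "esjsesssg" already present; 2 new (e, g)
  "esjsegs" → prefix "esjse" already present; 2 new (g, s)
  "esjsesgej" → prefix "esjses" already present; 3 new (g, e, j)
  "esjgg" → prefix "esj" already present; 2 new (g, g)
  "esjsesssgg" → prefix "esjsesssg" already present; 1 new (g)
  "esjsesgejs" → prefix "esjsesgej" already present; 1 new (s)
  "esjsesssge" → prefix "esjsesssge" already present; 0 new (none)
  "essgggej" → prefix "es" already present; 6 new (s, g, g, g, e, j)
  "essgjee" → prefix "essg" already present; 3 new (j, e, e)
  "esjses" → prefix "esjses" already present; 0 new (none)
  "ee" → prefix "e" already present; 1 new (e)
  "esjsessee" → prefix "esjsess" already present; 2 new (e, e)
  "egesjg" → prefix "e" already present; 5 new (g, e, s, j, g)
Total nodes = 10 + 2 + 2 + 3 + 2 + 1 + 1 + 0 + 6 + 3 + 0 + 1 + 2 + 5 = 38

38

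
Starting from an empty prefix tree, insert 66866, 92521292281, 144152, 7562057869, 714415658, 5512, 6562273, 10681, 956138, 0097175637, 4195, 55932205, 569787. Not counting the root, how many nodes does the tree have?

84

Count nodes per top-level branch (shared prefixes stored once):
  '0'-branch (0097175637): 10 nodes
  '1'-branch (10681, 144152): 10 nodes
  '4'-branch (4195): 4 nodes
  '5'-branch (5512, 55932205, 569787): 15 nodes
  '6'-branch (6562273, 66866): 11 nodes
  '7'-branch (714415658, 7562057869): 18 nodes
  '9'-branch (92521292281, 956138): 16 nodes
Sum: 84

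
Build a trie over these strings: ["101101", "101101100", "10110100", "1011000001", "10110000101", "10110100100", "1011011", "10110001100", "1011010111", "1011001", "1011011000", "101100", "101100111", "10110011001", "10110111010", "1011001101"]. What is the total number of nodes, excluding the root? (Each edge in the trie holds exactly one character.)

Count nodes per top-level branch (shared prefixes stored once):
  '1'-branch (101100, 1011000001, 10110000101, 10110001100, 1011001, 10110011001, 1011001101, 101100111, 101101, 10110100, 10110100100, 1011010111, 1011011, 101101100, 1011011000, 10110111010): 41 nodes
Sum: 41

41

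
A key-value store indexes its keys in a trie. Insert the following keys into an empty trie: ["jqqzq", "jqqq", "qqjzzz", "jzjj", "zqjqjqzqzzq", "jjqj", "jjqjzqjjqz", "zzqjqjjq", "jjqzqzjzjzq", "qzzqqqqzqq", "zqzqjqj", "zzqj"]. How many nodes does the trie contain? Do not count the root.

Count nodes per top-level branch (shared prefixes stored once):
  'j'-branch (jjqj, jjqjzqjjqz, jjqzqzjzjzq, jqqq, jqqzq, jzjj): 26 nodes
  'q'-branch (qqjzzz, qzzqqqqzqq): 15 nodes
  'z'-branch (zqjqjqzqzzq, zqzqjqj, zzqj, zzqjqjjq): 23 nodes
Sum: 64

64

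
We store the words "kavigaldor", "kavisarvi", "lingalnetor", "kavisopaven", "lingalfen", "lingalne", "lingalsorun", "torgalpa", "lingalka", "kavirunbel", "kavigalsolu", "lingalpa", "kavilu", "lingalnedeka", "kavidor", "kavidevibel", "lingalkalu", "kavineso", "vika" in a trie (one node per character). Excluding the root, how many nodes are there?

Insert word by word; a character creates a node only if that edge doesn't already exist:
  "kavigaldor" → 10 new (k, a, v, i, g, a, l, d, o, r)
  "kavisarvi" → prefix "kavi" already present; 5 new (s, a, r, v, i)
  "lingalnetor" → 11 new (l, i, n, g, a, l, n, e, t, o, r)
  "kavisopaven" → prefix "kavis" already present; 6 new (o, p, a, v, e, n)
  "lingalfen" → prefix "lingal" already present; 3 new (f, e, n)
  "lingalne" → prefix "lingalne" already present; 0 new (none)
  "lingalsorun" → prefix "lingal" already present; 5 new (s, o, r, u, n)
  "torgalpa" → 8 new (t, o, r, g, a, l, p, a)
  "lingalka" → prefix "lingal" already present; 2 new (k, a)
  "kavirunbel" → prefix "kavi" already present; 6 new (r, u, n, b, e, l)
  "kavigalsolu" → prefix "kavigal" already present; 4 new (s, o, l, u)
  "lingalpa" → prefix "lingal" already present; 2 new (p, a)
  "kavilu" → prefix "kavi" already present; 2 new (l, u)
  "lingalnedeka" → prefix "lingalne" already present; 4 new (d, e, k, a)
  "kavidor" → prefix "kavi" already present; 3 new (d, o, r)
  "kavidevibel" → prefix "kavid" already present; 6 new (e, v, i, b, e, l)
  "lingalkalu" → prefix "lingalka" already present; 2 new (l, u)
  "kavineso" → prefix "kavi" already present; 4 new (n, e, s, o)
  "vika" → 4 new (v, i, k, a)
Total nodes = 10 + 5 + 11 + 6 + 3 + 0 + 5 + 8 + 2 + 6 + 4 + 2 + 2 + 4 + 3 + 6 + 2 + 4 + 4 = 87

87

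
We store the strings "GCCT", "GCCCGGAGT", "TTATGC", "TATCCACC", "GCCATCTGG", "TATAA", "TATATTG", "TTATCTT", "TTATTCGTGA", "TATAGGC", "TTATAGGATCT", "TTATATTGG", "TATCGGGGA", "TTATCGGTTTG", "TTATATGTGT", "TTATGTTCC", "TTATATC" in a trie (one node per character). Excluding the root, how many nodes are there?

77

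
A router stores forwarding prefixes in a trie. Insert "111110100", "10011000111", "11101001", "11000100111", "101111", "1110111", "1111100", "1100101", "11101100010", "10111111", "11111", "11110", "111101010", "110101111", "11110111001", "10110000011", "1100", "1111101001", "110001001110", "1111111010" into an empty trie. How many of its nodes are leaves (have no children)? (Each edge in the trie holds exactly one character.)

14

Leaves are exactly the stored words that no other stored word extends.
Those words: "10011000111", "10110000011", "10111111", "110001001110", "1100101", "110101111", "11101001", "11101100010", "1110111", "111101010", "11110111001", "1111100", "1111101001", "1111111010"
Leaf count: 14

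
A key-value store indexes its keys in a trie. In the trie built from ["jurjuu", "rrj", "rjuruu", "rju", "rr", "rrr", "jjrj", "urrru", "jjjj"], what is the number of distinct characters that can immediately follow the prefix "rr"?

The children of the "rr" node are the distinct next characters among strings starting with "rr".
Characters that immediately follow "rr" among the stored strings: {j, r}.
That node has 2 child edges.

2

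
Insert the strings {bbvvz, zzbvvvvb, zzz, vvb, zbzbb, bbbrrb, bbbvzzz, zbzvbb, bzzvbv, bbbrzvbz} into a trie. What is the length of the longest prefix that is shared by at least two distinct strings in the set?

Equivalently: take the maximum, over all pairs, of their longest common prefix length.
e.g. "bbbrrb" and "bbbrzvbz" share the prefix "bbbr" of length 4; no pair shares a longer one.
Longest shared-prefix length: 4

4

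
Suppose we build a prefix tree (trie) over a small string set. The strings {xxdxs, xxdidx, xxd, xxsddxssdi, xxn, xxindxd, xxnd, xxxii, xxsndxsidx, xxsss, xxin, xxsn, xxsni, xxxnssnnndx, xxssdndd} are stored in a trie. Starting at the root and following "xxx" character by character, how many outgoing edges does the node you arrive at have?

2

The children of the "xxx" node are the distinct next characters among strings starting with "xxx".
Characters that immediately follow "xxx" among the stored strings: {i, n}.
That node has 2 child edges.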